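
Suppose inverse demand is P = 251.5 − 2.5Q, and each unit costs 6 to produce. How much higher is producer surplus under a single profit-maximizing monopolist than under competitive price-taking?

Producer surplus rises by 6027.025

Perfect competition: P = MC = 6, so 251.5 − 2.5Q = 6 and Q = 98.2.
PS = (6 − 6)·98.2 = 0.
The monopolist equates marginal revenue to marginal cost: 251.5 − 5Q = 6, so Q = 49.1. From demand, P = 128.75.
PS = (128.75 − 6)·49.1 = 6027.025.
Change in producer surplus: 6027.025 − 0 = 6027.025.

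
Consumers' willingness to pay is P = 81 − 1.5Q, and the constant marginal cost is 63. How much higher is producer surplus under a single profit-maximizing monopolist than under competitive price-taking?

Producer surplus rises by 54

Under competition P = MC = 63, so Q = (81 − 63)/1.5 = 12.
PS = (63 − 63)·12 = 0.
A monopolist chooses Q where MR = MC. MR = 81 − 3Q; setting this equal to 63 gives Q = 6 and P = 72.
PS = (72 − 63)·6 = 54.
Change in producer surplus: 54 − 0 = 54.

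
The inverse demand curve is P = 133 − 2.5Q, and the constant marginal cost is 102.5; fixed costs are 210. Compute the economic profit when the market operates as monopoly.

A monopolist chooses Q where MR = MC. MR = 133 − 5Q; setting this equal to 102.5 gives Q = 6.1 and P = 117.75.
Profit = (117.75 − 102.5)·6.1 − 210 = −116.975.

Profit = −116.975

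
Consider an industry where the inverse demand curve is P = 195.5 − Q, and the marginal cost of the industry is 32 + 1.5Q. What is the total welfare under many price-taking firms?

Competitive equilibrium sets price equal to marginal cost: 195.5 − Q = 32 + 1.5Q, so Q = 65.4 and P = 130.1.
CS = ½·(195.5 − 130.1)·65.4 = 2138.58; PS = (130.1·65.4 − 32·65.4 − ½·1.5·65.4²) = 3207.87; TS = 5346.45.

TS = 5346.45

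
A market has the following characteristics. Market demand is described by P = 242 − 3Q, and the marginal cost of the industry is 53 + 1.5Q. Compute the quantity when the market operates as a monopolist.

Q = 25.2

A monopolist chooses Q where MR = MC. MR = 242 − 6Q; setting this equal to 53 + 1.5Q gives Q = 25.2 and P = 166.4.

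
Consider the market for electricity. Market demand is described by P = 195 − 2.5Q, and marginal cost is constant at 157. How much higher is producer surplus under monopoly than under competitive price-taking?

PS rises by 144.4

Competitive firms price at marginal cost: P = 157, giving Q = 15.2.
PS = (157 − 157)·15.2 = 0.
The monopolist equates marginal revenue to marginal cost: 195 − 5Q = 157, so Q = 7.6. From demand, P = 176.
PS = (176 − 157)·7.6 = 144.4.
Change in producer surplus: 144.4 − 0 = 144.4.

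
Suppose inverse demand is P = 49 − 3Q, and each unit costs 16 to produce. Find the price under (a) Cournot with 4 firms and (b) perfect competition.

Cournot with 4 identical firms: the symmetric best-response condition is 49 − 15q = 16. Each firm produces q = 2.2, total output Q = 8.8, price P = 22.6.
Competitive firms price at marginal cost: P = 16, giving Q = 11.

Cournot: P = 22.6; Competition: P = 16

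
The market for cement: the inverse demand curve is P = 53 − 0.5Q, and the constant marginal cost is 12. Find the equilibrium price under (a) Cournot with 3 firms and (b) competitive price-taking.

Cournot: P = 22.25; Competition: P = 12

Cournot with 3 identical firms: the symmetric best-response condition is 53 − 2q = 12. Each firm produces q = 20.5, total output Q = 61.5, price P = 22.25.
Perfect competition: P = MC = 12, so 53 − 0.5Q = 12 and Q = 82.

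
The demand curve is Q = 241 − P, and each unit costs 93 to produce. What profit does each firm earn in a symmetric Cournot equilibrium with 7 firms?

Inverting demand: P = 241 − Q.
Cournot with 7 identical firms: the symmetric best-response condition is 241 − 8q = 93. Each firm produces q = 18.5, total output Q = 129.5, price P = 111.5.
Each firm's profit = (111.5 − 93)·18.5 = 342.25.

π_i = 342.25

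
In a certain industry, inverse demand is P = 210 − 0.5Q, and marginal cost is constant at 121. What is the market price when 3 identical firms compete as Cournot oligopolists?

Cournot with 3 identical firms: the symmetric best-response condition is 210 − 2q = 121. Each firm produces q = 44.5, total output Q = 133.5, price P = 143.25.

P = 143.25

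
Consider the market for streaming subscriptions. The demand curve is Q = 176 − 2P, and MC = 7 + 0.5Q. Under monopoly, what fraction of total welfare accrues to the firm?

PS/TS = 0.75

Inverting demand: P = 88 − 0.5Q.
The monopolist equates marginal revenue to marginal cost: 88 − Q = 7 + 0.5Q, so Q = 54. From demand, P = 61.
CS = ½·(88 − 61)·54 = 729.
PS = P·Q − VC(Q) = 61·54 − (7·54 + ½·0.5·54²) = 2187.
Share captured = PS/TS = 2187/2916 = 0.75.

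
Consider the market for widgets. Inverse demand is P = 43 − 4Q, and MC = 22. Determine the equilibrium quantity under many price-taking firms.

Perfect competition: P = MC = 22, so 43 − 4Q = 22 and Q = 5.25.

Q = 5.25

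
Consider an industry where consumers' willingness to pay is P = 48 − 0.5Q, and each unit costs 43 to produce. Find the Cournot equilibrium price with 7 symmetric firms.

P = 43.625

With 7 symmetric Cournot firms, each firm's FOC gives 48 − 4q = 43, so q = 1.25, Q = 7·1.25 = 8.75, and P = 43.625.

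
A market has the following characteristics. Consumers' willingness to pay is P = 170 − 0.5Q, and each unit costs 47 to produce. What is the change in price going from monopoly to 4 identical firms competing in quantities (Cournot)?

P falls by 36.9

A monopolist chooses Q where MR = MC. MR = 170 − Q; setting this equal to 47 gives Q = 123 and P = 108.5.
Cournot with 4 identical firms: the symmetric best-response condition is 170 − 2.5q = 47. Each firm produces q = 49.2, total output Q = 196.8, price P = 71.6.
Change in price: 71.6 − 108.5 = −36.9.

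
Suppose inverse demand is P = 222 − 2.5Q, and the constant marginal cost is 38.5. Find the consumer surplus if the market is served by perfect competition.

Perfect competition: P = MC = 38.5, so 222 − 2.5Q = 38.5 and Q = 73.4.
CS = ½·(222 − 38.5)·73.4 = 6734.45.

CS = 6734.45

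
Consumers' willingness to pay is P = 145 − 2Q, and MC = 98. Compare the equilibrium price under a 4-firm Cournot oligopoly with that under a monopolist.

Cournot: P = 107.4; Monopoly: P = 121.5

In a 4-firm Cournot equilibrium, symmetry and the first-order condition give q = (145 − 98)/(10) = 4.7. So Q = 18.8 and P = 107.4.
A monopolist chooses Q where MR = MC. MR = 145 − 4Q; setting this equal to 98 gives Q = 11.75 and P = 121.5.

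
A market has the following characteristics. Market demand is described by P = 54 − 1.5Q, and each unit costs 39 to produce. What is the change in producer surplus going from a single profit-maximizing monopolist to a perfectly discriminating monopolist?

PS rises by 37.5

Monopoly sets MR = MC: 54 − 3Q = 39 ⇒ Q = 5, P = 54 − 1.5·5 = 46.5.
PS = (46.5 − 39)·5 = 37.5.
Under first-degree price discrimination the firm charges each unit its demand price and produces up to where P = MC, i.e. Q = 10. Consumer surplus is zero; producer surplus equals total surplus.
PS = ½·(54 − 39)·10 = 75.
Change in producer surplus: 75 − 37.5 = 37.5.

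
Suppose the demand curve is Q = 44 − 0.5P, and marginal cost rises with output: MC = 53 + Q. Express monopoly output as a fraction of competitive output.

Inverting demand: P = 88 − 2Q.
The monopolist equates marginal revenue to marginal cost: 88 − 4Q = 53 + Q, so Q = 7. From demand, P = 74.
Competitive equilibrium sets price equal to marginal cost: 88 − 2Q = 53 + Q, so Q = 35/3 and P = 194/3.
Ratio Q_m/Q_c = 7/(35/3) = 0.6.

Q_m/Q_c = 0.6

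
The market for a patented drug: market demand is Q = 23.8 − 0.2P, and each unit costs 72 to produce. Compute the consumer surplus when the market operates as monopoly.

CS = 55.225

Inverting demand: P = 119 − 5Q.
The monopolist equates marginal revenue to marginal cost: 119 − 10Q = 72, so Q = 4.7. From demand, P = 95.5.
CS = ½·(119 − 95.5)·4.7 = 55.225.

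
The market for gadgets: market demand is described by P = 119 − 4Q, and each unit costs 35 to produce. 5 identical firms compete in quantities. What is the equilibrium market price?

P = 49

In a 5-firm Cournot equilibrium, symmetry and the first-order condition give q = (119 − 35)/(24) = 3.5. So Q = 17.5 and P = 49.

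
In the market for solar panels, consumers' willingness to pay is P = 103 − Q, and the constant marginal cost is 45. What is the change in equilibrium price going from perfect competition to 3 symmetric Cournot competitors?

Under competition P = MC = 45, so Q = (103 − 45)/1 = 58.
Cournot with 3 identical firms: the symmetric best-response condition is 103 − 4q = 45. Each firm produces q = 14.5, total output Q = 43.5, price P = 59.5.
Change in equilibrium price: 59.5 − 45 = 14.5.

Equilibrium price rises by 14.5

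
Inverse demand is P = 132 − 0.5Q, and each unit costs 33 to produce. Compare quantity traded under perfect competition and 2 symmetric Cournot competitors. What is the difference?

Q falls by 66

Perfect competition: P = MC = 33, so 132 − 0.5Q = 33 and Q = 198.
Cournot with 2 identical firms: the symmetric best-response condition is 132 − 1.5q = 33. Each firm produces q = 66, total output Q = 132, price P = 66.
Change in quantity traded: 132 − 198 = −66.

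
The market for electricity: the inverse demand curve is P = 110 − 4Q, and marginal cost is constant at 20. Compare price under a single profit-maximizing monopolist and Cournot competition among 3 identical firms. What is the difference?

The monopolist equates marginal revenue to marginal cost: 110 − 8Q = 20, so Q = 11.25. From demand, P = 65.
Cournot with 3 identical firms: the symmetric best-response condition is 110 − 16q = 20. Each firm produces q = 5.625, total output Q = 16.875, price P = 42.5.
Change in price: 42.5 − 65 = −22.5.

Price falls by 22.5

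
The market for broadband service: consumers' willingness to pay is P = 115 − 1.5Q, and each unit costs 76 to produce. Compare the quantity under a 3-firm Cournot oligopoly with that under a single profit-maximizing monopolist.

Cournot: Q = 19.5; Monopoly: Q = 13

In a 3-firm Cournot equilibrium, symmetry and the first-order condition give q = (115 − 76)/(6) = 6.5. So Q = 19.5 and P = 85.75.
Monopoly sets MR = MC: 115 − 3Q = 76 ⇒ Q = 13, P = 115 − 1.5·13 = 95.5.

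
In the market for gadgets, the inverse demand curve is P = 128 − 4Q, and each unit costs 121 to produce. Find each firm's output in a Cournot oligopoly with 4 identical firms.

With 4 symmetric Cournot firms, each firm's FOC gives 128 − 20q = 121, so q = 0.35, Q = 4·0.35 = 1.4, and P = 122.4.

q_i = 0.35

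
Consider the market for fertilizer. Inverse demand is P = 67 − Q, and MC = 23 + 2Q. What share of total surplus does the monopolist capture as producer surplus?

Monopoly sets MR = MC: 67 − 2Q = 23 + 2Q ⇒ Q = 11, P = 67 − 11 = 56.
CS = ½·(67 − 56)·11 = 60.5.
PS = P·Q − VC(Q) = 56·11 − (23·11 + ½·2·11²) = 242.
Share captured = PS/TS = 242/302.5 = 0.8.

PS/TS = 0.8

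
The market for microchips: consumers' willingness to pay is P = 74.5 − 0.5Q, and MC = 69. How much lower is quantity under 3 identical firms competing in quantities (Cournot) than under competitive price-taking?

Quantity falls by 2.75

Perfect competition: P = MC = 69, so 74.5 − 0.5Q = 69 and Q = 11.
In a 3-firm Cournot equilibrium, symmetry and the first-order condition give q = (74.5 − 69)/(2) = 2.75. So Q = 8.25 and P = 70.375.
Change in quantity: 8.25 − 11 = −2.75.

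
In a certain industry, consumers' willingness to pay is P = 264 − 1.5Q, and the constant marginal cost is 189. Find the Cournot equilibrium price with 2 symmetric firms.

With 2 symmetric Cournot firms, each firm's FOC gives 264 − 4.5q = 189, so q = 50/3, Q = 2·50/3 = 100/3, and P = 214.

P = 214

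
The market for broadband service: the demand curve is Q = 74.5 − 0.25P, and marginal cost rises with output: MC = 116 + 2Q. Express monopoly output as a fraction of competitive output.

Q_m/Q_c = 0.6

Inverting demand: P = 298 − 4Q.
A monopolist chooses Q where MR = MC. MR = 298 − 8Q; setting this equal to 116 + 2Q gives Q = 18.2 and P = 225.2.
Competitive equilibrium sets price equal to marginal cost: 298 − 4Q = 116 + 2Q, so Q = 91/3 and P = 530/3.
Ratio Q_m/Q_c = 18.2/(91/3) = 0.6.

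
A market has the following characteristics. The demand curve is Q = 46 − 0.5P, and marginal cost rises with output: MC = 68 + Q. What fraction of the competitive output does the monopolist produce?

Inverting demand: P = 92 − 2Q.
A monopolist chooses Q where MR = MC. MR = 92 − 4Q; setting this equal to 68 + Q gives Q = 4.8 and P = 82.4.
Competitive equilibrium sets price equal to marginal cost: 92 − 2Q = 68 + Q, so Q = 8 and P = 76.
Ratio Q_m/Q_c = 4.8/8 = 0.6.

Q_m/Q_c = 0.6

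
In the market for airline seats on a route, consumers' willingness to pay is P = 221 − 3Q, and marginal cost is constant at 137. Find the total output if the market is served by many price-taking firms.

Q = 28

Under competition P = MC = 137, so Q = (221 − 137)/3 = 28.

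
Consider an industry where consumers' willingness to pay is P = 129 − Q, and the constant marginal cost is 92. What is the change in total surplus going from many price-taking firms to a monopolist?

Total surplus falls by 171.125

Competitive firms price at marginal cost: P = 92, giving Q = 37.
CS = ½·(129 − 92)·37 = 684.5; PS = (92 − 92)·37 = 0; TS = 684.5.
Monopoly sets MR = MC: 129 − 2Q = 92 ⇒ Q = 18.5, P = 129 − 18.5 = 110.5.
CS = ½·(129 − 110.5)·18.5 = 171.125; PS = (110.5 − 92)·18.5 = 342.25; TS = 513.375.
Change in total surplus: 513.375 − 684.5 = −171.125.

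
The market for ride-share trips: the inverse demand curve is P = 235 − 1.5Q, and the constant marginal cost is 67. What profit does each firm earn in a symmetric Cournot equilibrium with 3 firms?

Cournot with 3 identical firms: the symmetric best-response condition is 235 − 6q = 67. Each firm produces q = 28, total output Q = 84, price P = 109.
Each firm's profit = (109 − 67)·28 = 1176.

π_i = 1176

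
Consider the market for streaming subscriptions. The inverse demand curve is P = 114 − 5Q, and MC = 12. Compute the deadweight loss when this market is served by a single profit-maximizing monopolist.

Under competition P = MC = 12, so Q = (114 − 12)/5 = 20.4.
A monopolist chooses Q where MR = MC. MR = 114 − 10Q; setting this equal to 12 gives Q = 10.2 and P = 63.
DWL is the triangle between Q = 10.2 and Q = 20.4: ½·(20.4 − 10.2)·(63 − 12) = 260.1.

DWL = 260.1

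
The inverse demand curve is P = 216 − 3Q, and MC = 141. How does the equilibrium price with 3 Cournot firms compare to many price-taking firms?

Cournot: P = 159.75; Competition: P = 141

With 3 symmetric Cournot firms, each firm's FOC gives 216 − 12q = 141, so q = 6.25, Q = 3·6.25 = 18.75, and P = 159.75.
Perfect competition: P = MC = 141, so 216 − 3Q = 141 and Q = 25.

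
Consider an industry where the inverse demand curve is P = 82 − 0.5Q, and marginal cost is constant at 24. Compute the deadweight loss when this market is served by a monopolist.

Under competition P = MC = 24, so Q = (82 − 24)/0.5 = 116.
The monopolist equates marginal revenue to marginal cost: 82 − Q = 24, so Q = 58. From demand, P = 53.
DWL is the triangle between Q = 58 and Q = 116: ½·(116 − 58)·(53 − 24) = 841.

DWL = 841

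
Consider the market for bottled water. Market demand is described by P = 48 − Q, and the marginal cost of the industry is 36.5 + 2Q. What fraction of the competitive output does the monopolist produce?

Q_m/Q_c = 0.75

Monopoly sets MR = MC: 48 − 2Q = 36.5 + 2Q ⇒ Q = 2.875, P = 48 − 2.875 = 45.125.
Under competition P = MC: 48 − Q = 36.5 + 2Q ⇒ Q = 23/6, P = 265/6.
Ratio Q_m/Q_c = 2.875/(23/6) = 0.75.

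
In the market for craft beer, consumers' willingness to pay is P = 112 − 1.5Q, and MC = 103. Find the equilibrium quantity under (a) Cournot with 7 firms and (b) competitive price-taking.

With 7 symmetric Cournot firms, each firm's FOC gives 112 − 12q = 103, so q = 0.75, Q = 7·0.75 = 5.25, and P = 104.125.
Under competition P = MC = 103, so Q = (112 − 103)/1.5 = 6.

Cournot: Q = 5.25; Competition: Q = 6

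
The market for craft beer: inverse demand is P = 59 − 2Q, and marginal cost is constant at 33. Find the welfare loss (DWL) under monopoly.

Perfect competition: P = MC = 33, so 59 − 2Q = 33 and Q = 13.
A monopolist chooses Q where MR = MC. MR = 59 − 4Q; setting this equal to 33 gives Q = 6.5 and P = 46.
DWL is the triangle between Q = 6.5 and Q = 13: ½·(13 − 6.5)·(46 − 33) = 42.25.

DWL = 42.25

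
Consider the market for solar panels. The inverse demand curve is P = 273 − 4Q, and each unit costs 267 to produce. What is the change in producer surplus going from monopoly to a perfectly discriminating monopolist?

The monopolist equates marginal revenue to marginal cost: 273 − 8Q = 267, so Q = 0.75. From demand, P = 270.
PS = (270 − 267)·0.75 = 2.25.
Under first-degree price discrimination the firm charges each unit its demand price and produces up to where P = MC, i.e. Q = 1.5. Consumer surplus is zero; producer surplus equals total surplus.
PS = ½·(273 − 267)·1.5 = 4.5.
Change in producer surplus: 4.5 − 2.25 = 2.25.

Producer surplus rises by 2.25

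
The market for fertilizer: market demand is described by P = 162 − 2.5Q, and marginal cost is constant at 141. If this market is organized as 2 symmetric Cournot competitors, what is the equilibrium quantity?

Cournot with 2 identical firms: the symmetric best-response condition is 162 − 7.5q = 141. Each firm produces q = 2.8, total output Q = 5.6, price P = 148.

Q = 5.6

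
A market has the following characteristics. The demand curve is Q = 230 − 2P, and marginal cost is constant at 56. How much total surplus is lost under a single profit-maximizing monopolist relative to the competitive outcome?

DWL = 870.25

Inverting demand: P = 115 − 0.5Q.
Under competition P = MC = 56, so Q = (115 − 56)/0.5 = 118.
The monopolist equates marginal revenue to marginal cost: 115 − Q = 56, so Q = 59. From demand, P = 85.5.
DWL is the triangle between Q = 59 and Q = 118: ½·(118 − 59)·(85.5 − 56) = 870.25.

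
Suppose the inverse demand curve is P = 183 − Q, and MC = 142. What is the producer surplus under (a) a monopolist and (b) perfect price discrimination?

Monopoly: PS = 420.25; Perfect PD: PS = 840.5

A monopolist chooses Q where MR = MC. MR = 183 − 2Q; setting this equal to 142 gives Q = 20.5 and P = 162.5.
PS = (162.5 − 142)·20.5 = 420.25.
A perfectly discriminating monopolist sells every unit with P(Q) ≥ MC(Q), so output equals the competitive quantity Q = 41. Each buyer pays their reservation price, so CS = 0 and the firm captures all surplus.
PS = ½·(183 − 142)·41 = 840.5.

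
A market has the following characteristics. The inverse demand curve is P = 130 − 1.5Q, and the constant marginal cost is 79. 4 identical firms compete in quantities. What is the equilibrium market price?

P = 89.2

In a 4-firm Cournot equilibrium, symmetry and the first-order condition give q = (130 − 79)/(7.5) = 6.8. So Q = 27.2 and P = 89.2.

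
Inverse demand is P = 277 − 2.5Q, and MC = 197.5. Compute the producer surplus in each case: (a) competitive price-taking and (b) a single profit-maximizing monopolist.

Competition: PS = 0; Monopoly: PS = 632.025

Perfect competition: P = MC = 197.5, so 277 − 2.5Q = 197.5 and Q = 31.8.
PS = (197.5 − 197.5)·31.8 = 0.
A monopolist chooses Q where MR = MC. MR = 277 − 5Q; setting this equal to 197.5 gives Q = 15.9 and P = 237.25.
PS = (237.25 − 197.5)·15.9 = 632.025.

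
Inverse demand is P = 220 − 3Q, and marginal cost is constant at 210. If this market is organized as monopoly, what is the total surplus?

TS = 12.5

Monopoly sets MR = MC: 220 − 6Q = 210 ⇒ Q = 5/3, P = 220 − 3·5/3 = 215.
CS = ½·(220 − 215)·5/3 = 25/6; PS = (215 − 210)·5/3 = 25/3; TS = 12.5.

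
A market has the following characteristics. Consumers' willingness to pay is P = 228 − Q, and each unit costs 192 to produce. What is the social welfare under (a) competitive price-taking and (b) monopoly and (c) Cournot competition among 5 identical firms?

Under competition P = MC = 192, so Q = (228 − 192)/1 = 36.
CS = ½·(228 − 192)·36 = 648; PS = (192 − 192)·36 = 0; TS = 648.
The monopolist equates marginal revenue to marginal cost: 228 − 2Q = 192, so Q = 18. From demand, P = 210.
CS = ½·(228 − 210)·18 = 162; PS = (210 − 192)·18 = 324; TS = 486.
With 5 symmetric Cournot firms, each firm's FOC gives 228 − 6q = 192, so q = 6, Q = 5·6 = 30, and P = 198.
CS = ½·(228 − 198)·30 = 450; PS = (198 − 192)·30 = 180; TS = 630.

Competition: TS = 648; Monopoly: TS = 486; Cournot: TS = 630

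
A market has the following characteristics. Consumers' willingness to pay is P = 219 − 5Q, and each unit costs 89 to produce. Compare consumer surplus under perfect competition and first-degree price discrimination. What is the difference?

Perfect competition: P = MC = 89, so 219 − 5Q = 89 and Q = 26.
CS = ½·(219 − 89)·26 = 1690.
With perfect price discrimination, output is the efficient level Q = 26 (where demand meets MC), but every buyer pays their willingness to pay: CS = 0 and PS = total surplus.
CS = 0.
Change in consumer surplus: 0 − 1690 = −1690.

CS falls by 1690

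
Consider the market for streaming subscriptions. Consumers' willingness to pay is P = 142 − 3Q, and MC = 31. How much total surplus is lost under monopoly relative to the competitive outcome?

Under competition P = MC = 31, so Q = (142 − 31)/3 = 37.
The monopolist equates marginal revenue to marginal cost: 142 − 6Q = 31, so Q = 18.5. From demand, P = 86.5.
DWL is the triangle between Q = 18.5 and Q = 37: ½·(37 − 18.5)·(86.5 − 31) = 513.375.

DWL = 513.375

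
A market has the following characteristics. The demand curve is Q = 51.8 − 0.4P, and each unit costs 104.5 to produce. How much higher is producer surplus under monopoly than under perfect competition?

Producer surplus rises by 62.5

Inverting demand: P = 129.5 − 2.5Q.
Perfect competition: P = MC = 104.5, so 129.5 − 2.5Q = 104.5 and Q = 10.
PS = (104.5 − 104.5)·10 = 0.
The monopolist equates marginal revenue to marginal cost: 129.5 − 5Q = 104.5, so Q = 5. From demand, P = 117.
PS = (117 − 104.5)·5 = 62.5.
Change in producer surplus: 62.5 − 0 = 62.5.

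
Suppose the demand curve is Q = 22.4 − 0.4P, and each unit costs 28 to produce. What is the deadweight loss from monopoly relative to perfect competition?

DWL = 39.2

Inverting demand: P = 56 − 2.5Q.
Under competition P = MC = 28, so Q = (56 − 28)/2.5 = 11.2.
Monopoly sets MR = MC: 56 − 5Q = 28 ⇒ Q = 5.6, P = 56 − 2.5·5.6 = 42.
DWL is the triangle between Q = 5.6 and Q = 11.2: ½·(11.2 − 5.6)·(42 − 28) = 39.2.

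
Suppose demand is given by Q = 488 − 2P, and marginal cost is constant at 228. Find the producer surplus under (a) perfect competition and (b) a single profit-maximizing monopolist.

Competition: PS = 0; Monopoly: PS = 128

Inverting demand: P = 244 − 0.5Q.
Under competition P = MC = 228, so Q = (244 − 228)/0.5 = 32.
PS = (228 − 228)·32 = 0.
Monopoly sets MR = MC: 244 − Q = 228 ⇒ Q = 16, P = 244 − 0.5·16 = 236.
PS = (236 − 228)·16 = 128.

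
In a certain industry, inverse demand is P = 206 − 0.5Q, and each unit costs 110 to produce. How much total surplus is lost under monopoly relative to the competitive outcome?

DWL = 2304

Competitive firms price at marginal cost: P = 110, giving Q = 192.
Monopoly sets MR = MC: 206 − Q = 110 ⇒ Q = 96, P = 206 − 0.5·96 = 158.
DWL is the triangle between Q = 96 and Q = 192: ½·(192 − 96)·(158 − 110) = 2304.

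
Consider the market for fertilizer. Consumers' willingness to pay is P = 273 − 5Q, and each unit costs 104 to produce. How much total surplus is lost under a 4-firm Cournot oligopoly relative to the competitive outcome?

Competitive firms price at marginal cost: P = 104, giving Q = 33.8.
Cournot with 4 identical firms: the symmetric best-response condition is 273 − 25q = 104. Each firm produces q = 6.76, total output Q = 27.04, price P = 137.8.
DWL is the triangle between Q = 27.04 and Q = 33.8: ½·(33.8 − 27.04)·(137.8 − 104) = 114.244.

DWL = 114.244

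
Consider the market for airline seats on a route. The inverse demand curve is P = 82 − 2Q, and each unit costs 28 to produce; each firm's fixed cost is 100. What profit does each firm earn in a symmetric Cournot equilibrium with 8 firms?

With 8 symmetric Cournot firms, each firm's FOC gives 82 − 18q = 28, so q = 3, Q = 8·3 = 24, and P = 34.
Each firm's profit = (34 − 28)·3 − 100 = −82.

π_i = −82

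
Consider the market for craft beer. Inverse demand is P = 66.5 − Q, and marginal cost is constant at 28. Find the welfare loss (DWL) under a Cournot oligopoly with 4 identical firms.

Perfect competition: P = MC = 28, so 66.5 − Q = 28 and Q = 38.5.
Cournot with 4 identical firms: the symmetric best-response condition is 66.5 − 5q = 28. Each firm produces q = 7.7, total output Q = 30.8, price P = 35.7.
DWL is the triangle between Q = 30.8 and Q = 38.5: ½·(38.5 − 30.8)·(35.7 − 28) = 29.645.

DWL = 29.645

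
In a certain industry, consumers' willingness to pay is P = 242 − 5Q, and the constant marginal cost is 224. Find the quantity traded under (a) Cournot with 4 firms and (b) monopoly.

Cournot with 4 identical firms: the symmetric best-response condition is 242 − 25q = 224. Each firm produces q = 0.72, total output Q = 2.88, price P = 227.6.
The monopolist equates marginal revenue to marginal cost: 242 − 10Q = 224, so Q = 1.8. From demand, P = 233.

Cournot: Q = 2.88; Monopoly: Q = 1.8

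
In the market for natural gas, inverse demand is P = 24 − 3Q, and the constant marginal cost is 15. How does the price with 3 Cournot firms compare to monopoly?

Cournot: P = 17.25; Monopoly: P = 19.5

With 3 symmetric Cournot firms, each firm's FOC gives 24 − 12q = 15, so q = 0.75, Q = 3·0.75 = 2.25, and P = 17.25.
A monopolist chooses Q where MR = MC. MR = 24 − 6Q; setting this equal to 15 gives Q = 1.5 and P = 19.5.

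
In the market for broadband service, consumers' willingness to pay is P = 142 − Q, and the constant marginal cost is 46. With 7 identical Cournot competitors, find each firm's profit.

In a 7-firm Cournot equilibrium, symmetry and the first-order condition give q = (142 − 46)/(8) = 12. So Q = 84 and P = 58.
Each firm's profit = (58 − 46)·12 = 144.

π_i = 144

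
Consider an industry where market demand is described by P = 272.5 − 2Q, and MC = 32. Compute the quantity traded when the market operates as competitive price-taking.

Perfect competition: P = MC = 32, so 272.5 − 2Q = 32 and Q = 120.25.

Q = 120.25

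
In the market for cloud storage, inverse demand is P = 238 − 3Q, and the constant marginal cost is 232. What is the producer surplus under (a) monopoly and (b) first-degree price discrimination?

The monopolist equates marginal revenue to marginal cost: 238 − 6Q = 232, so Q = 1. From demand, P = 235.
PS = (235 − 232)·1 = 3.
A perfectly discriminating monopolist sells every unit with P(Q) ≥ MC(Q), so output equals the competitive quantity Q = 2. Each buyer pays their reservation price, so CS = 0 and the firm captures all surplus.
PS = ½·(238 − 232)·2 = 6.

Monopoly: PS = 3; Perfect PD: PS = 6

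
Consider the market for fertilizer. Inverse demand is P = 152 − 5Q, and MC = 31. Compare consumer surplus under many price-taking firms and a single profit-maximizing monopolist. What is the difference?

CS falls by 1098.075

Competitive firms price at marginal cost: P = 31, giving Q = 24.2.
CS = ½·(152 − 31)·24.2 = 1464.1.
Monopoly sets MR = MC: 152 − 10Q = 31 ⇒ Q = 12.1, P = 152 − 5·12.1 = 91.5.
CS = ½·(152 − 91.5)·12.1 = 366.025.
Change in consumer surplus: 366.025 − 1464.1 = −1098.075.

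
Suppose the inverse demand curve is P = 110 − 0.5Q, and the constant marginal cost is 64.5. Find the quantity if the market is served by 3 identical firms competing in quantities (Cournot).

Q = 68.25

With 3 symmetric Cournot firms, each firm's FOC gives 110 − 2q = 64.5, so q = 22.75, Q = 3·22.75 = 68.25, and P = 75.875.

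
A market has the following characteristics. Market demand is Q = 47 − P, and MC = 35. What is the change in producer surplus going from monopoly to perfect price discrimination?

PS rises by 36

Inverting demand: P = 47 − Q.
The monopolist equates marginal revenue to marginal cost: 47 − 2Q = 35, so Q = 6. From demand, P = 41.
PS = (41 − 35)·6 = 36.
Under first-degree price discrimination the firm charges each unit its demand price and produces up to where P = MC, i.e. Q = 12. Consumer surplus is zero; producer surplus equals total surplus.
PS = ½·(47 − 35)·12 = 72.
Change in producer surplus: 72 − 36 = 36.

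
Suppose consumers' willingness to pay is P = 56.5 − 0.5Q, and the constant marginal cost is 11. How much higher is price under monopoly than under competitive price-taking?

Perfect competition: P = MC = 11, so 56.5 − 0.5Q = 11 and Q = 91.
The monopolist equates marginal revenue to marginal cost: 56.5 − Q = 11, so Q = 45.5. From demand, P = 33.75.
Change in price: 33.75 − 11 = 22.75.

P rises by 22.75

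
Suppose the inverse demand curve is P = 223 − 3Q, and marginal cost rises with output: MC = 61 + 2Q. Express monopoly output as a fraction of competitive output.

Monopoly sets MR = MC: 223 − 6Q = 61 + 2Q ⇒ Q = 20.25, P = 223 − 3·20.25 = 162.25.
Competitive equilibrium sets price equal to marginal cost: 223 − 3Q = 61 + 2Q, so Q = 32.4 and P = 125.8.
Ratio Q_m/Q_c = 20.25/32.4 = 0.625.

Q_m/Q_c = 0.625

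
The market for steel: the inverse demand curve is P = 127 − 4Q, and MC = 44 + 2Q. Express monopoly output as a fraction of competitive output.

The monopolist equates marginal revenue to marginal cost: 127 − 8Q = 44 + 2Q, so Q = 8.3. From demand, P = 93.8.
Under competition P = MC: 127 − 4Q = 44 + 2Q ⇒ Q = 83/6, P = 215/3.
Ratio Q_m/Q_c = 8.3/(83/6) = 0.6.

Q_m/Q_c = 0.6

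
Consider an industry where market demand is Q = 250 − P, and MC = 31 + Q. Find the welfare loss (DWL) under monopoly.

DWL = 1332.25

Inverting demand: P = 250 − Q.
Under competition P = MC: 250 − Q = 31 + Q ⇒ Q = 109.5, P = 140.5.
The monopolist equates marginal revenue to marginal cost: 250 − 2Q = 31 + Q, so Q = 73. From demand, P = 177.
CS = ½·(250 − 140.5)·109.5 = 5995.125; PS = (140.5·109.5 − 31·109.5 − ½·1·109.5²) = 5995.125; TS = 11990.25.
CS = ½·(250 − 177)·73 = 2664.5; PS = (177·73 − 31·73 − ½·1·73²) = 7993.5; TS = 10658.
DWL = 11990.25 − 10658 = 1332.25.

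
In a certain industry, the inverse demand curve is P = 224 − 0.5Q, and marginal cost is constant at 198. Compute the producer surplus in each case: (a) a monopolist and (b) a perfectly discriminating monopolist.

Monopoly: PS = 338; Perfect PD: PS = 676

A monopolist chooses Q where MR = MC. MR = 224 − Q; setting this equal to 198 gives Q = 26 and P = 211.
PS = (211 − 198)·26 = 338.
Under first-degree price discrimination the firm charges each unit its demand price and produces up to where P = MC, i.e. Q = 52. Consumer surplus is zero; producer surplus equals total surplus.
PS = ½·(224 − 198)·52 = 676.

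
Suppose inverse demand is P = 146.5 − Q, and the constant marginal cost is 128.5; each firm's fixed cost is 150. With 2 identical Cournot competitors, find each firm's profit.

π_i = −114

In a 2-firm Cournot equilibrium, symmetry and the first-order condition give q = (146.5 − 128.5)/(3) = 6. So Q = 12 and P = 134.5.
Each firm's profit = (134.5 − 128.5)·6 − 150 = −114.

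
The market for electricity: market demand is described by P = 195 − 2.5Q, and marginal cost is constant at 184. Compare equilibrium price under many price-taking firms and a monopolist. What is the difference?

P rises by 5.5

Competitive firms price at marginal cost: P = 184, giving Q = 4.4.
The monopolist equates marginal revenue to marginal cost: 195 − 5Q = 184, so Q = 2.2. From demand, P = 189.5.
Change in equilibrium price: 189.5 − 184 = 5.5.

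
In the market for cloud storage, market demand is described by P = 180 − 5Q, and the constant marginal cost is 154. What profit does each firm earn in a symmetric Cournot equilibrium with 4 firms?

π_i = 5.408

In a 4-firm Cournot equilibrium, symmetry and the first-order condition give q = (180 − 154)/(25) = 1.04. So Q = 4.16 and P = 159.2.
Each firm's profit = (159.2 − 154)·1.04 = 5.408.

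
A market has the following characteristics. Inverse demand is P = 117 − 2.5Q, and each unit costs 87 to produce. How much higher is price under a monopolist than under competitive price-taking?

Under competition P = MC = 87, so Q = (117 − 87)/2.5 = 12.
A monopolist chooses Q where MR = MC. MR = 117 − 5Q; setting this equal to 87 gives Q = 6 and P = 102.
Change in price: 102 − 87 = 15.

P rises by 15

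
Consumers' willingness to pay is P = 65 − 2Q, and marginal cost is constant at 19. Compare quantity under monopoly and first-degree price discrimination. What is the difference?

Quantity rises by 11.5

Monopoly sets MR = MC: 65 − 4Q = 19 ⇒ Q = 11.5, P = 65 − 2·11.5 = 42.
With perfect price discrimination, output is the efficient level Q = 23 (where demand meets MC), but every buyer pays their willingness to pay: CS = 0 and PS = total surplus.
Change in quantity: 23 − 11.5 = 11.5.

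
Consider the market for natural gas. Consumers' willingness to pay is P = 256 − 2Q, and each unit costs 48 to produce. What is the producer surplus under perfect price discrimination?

Under first-degree price discrimination the firm charges each unit its demand price and produces up to where P = MC, i.e. Q = 104. Consumer surplus is zero; producer surplus equals total surplus.
PS = ½·(256 − 48)·104 = 10816.

PS = 10816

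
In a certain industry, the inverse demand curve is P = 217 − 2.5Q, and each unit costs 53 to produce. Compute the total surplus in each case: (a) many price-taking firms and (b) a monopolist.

Perfect competition: P = MC = 53, so 217 − 2.5Q = 53 and Q = 65.6.
CS = ½·(217 − 53)·65.6 = 5379.2; PS = (53 − 53)·65.6 = 0; TS = 5379.2.
The monopolist equates marginal revenue to marginal cost: 217 − 5Q = 53, so Q = 32.8. From demand, P = 135.
CS = ½·(217 − 135)·32.8 = 1344.8; PS = (135 − 53)·32.8 = 2689.6; TS = 4034.4.

Competition: TS = 5379.2; Monopoly: TS = 4034.4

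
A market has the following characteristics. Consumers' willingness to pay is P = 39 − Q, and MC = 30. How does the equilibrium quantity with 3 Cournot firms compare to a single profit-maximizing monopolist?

Cournot: Q = 6.75; Monopoly: Q = 4.5

Cournot with 3 identical firms: the symmetric best-response condition is 39 − 4q = 30. Each firm produces q = 2.25, total output Q = 6.75, price P = 32.25.
The monopolist equates marginal revenue to marginal cost: 39 − 2Q = 30, so Q = 4.5. From demand, P = 34.5.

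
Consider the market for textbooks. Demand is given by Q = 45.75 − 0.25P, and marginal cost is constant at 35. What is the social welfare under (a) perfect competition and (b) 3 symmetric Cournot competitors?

Inverting demand: P = 183 − 4Q.
Perfect competition: P = MC = 35, so 183 − 4Q = 35 and Q = 37.
CS = ½·(183 − 35)·37 = 2738; PS = (35 − 35)·37 = 0; TS = 2738.
With 3 symmetric Cournot firms, each firm's FOC gives 183 − 16q = 35, so q = 9.25, Q = 3·9.25 = 27.75, and P = 72.
CS = ½·(183 − 72)·27.75 = 1540.125; PS = (72 − 35)·27.75 = 1026.75; TS = 2566.875.

Competition: TS = 2738; Cournot: TS = 2566.875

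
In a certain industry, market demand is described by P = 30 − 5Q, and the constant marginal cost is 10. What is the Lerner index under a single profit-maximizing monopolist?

Lerner index = 0.5

A monopolist chooses Q where MR = MC. MR = 30 − 10Q; setting this equal to 10 gives Q = 2 and P = 20.
Lerner index = (P − MC)/P = (20 − 10)/20 = 0.5.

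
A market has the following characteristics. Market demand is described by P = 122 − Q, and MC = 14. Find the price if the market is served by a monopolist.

A monopolist chooses Q where MR = MC. MR = 122 − 2Q; setting this equal to 14 gives Q = 54 and P = 68.

P = 68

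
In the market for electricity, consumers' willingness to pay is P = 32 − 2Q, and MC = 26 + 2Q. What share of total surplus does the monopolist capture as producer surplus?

PS/TS = 0.75

A monopolist chooses Q where MR = MC. MR = 32 − 4Q; setting this equal to 26 + 2Q gives Q = 1 and P = 30.
CS = ½·(32 − 30)·1 = 1.
PS = P·Q − VC(Q) = 30·1 − (26·1 + ½·2·1²) = 3.
Share captured = PS/TS = 3/4 = 0.75.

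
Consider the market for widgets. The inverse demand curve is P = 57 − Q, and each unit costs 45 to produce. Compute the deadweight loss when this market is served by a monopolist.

Competitive firms price at marginal cost: P = 45, giving Q = 12.
The monopolist equates marginal revenue to marginal cost: 57 − 2Q = 45, so Q = 6. From demand, P = 51.
DWL is the triangle between Q = 6 and Q = 12: ½·(12 − 6)·(51 − 45) = 18.

DWL = 18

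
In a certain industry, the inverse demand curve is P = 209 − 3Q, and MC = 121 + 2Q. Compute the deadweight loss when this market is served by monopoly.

Competitive equilibrium sets price equal to marginal cost: 209 − 3Q = 121 + 2Q, so Q = 17.6 and P = 156.2.
Monopoly sets MR = MC: 209 − 6Q = 121 + 2Q ⇒ Q = 11, P = 209 − 3·11 = 176.
CS = ½·(209 − 156.2)·17.6 = 464.64; PS = (156.2·17.6 − 121·17.6 − ½·2·17.6²) = 309.76; TS = 774.4.
CS = ½·(209 − 176)·11 = 181.5; PS = (176·11 − 121·11 − ½·2·11²) = 484; TS = 665.5.
DWL = 774.4 − 665.5 = 108.9.

DWL = 108.9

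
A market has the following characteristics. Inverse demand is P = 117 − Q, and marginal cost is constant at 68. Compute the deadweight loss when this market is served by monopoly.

Perfect competition: P = MC = 68, so 117 − Q = 68 and Q = 49.
A monopolist chooses Q where MR = MC. MR = 117 − 2Q; setting this equal to 68 gives Q = 24.5 and P = 92.5.
DWL is the triangle between Q = 24.5 and Q = 49: ½·(49 − 24.5)·(92.5 − 68) = 300.125.

DWL = 300.125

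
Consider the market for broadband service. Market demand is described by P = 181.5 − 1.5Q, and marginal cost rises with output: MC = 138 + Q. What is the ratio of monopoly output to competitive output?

Monopoly sets MR = MC: 181.5 − 3Q = 138 + Q ⇒ Q = 10.875, P = 181.5 − 1.5·10.875 = 2643/16.
Competitive equilibrium sets price equal to marginal cost: 181.5 − 1.5Q = 138 + Q, so Q = 17.4 and P = 155.4.
Ratio Q_m/Q_c = 10.875/17.4 = 0.625.

Q_m/Q_c = 0.625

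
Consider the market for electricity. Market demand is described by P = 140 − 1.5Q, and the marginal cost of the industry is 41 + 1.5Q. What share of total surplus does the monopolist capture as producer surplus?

PS/TS = 0.75

Monopoly sets MR = MC: 140 − 3Q = 41 + 1.5Q ⇒ Q = 22, P = 140 − 1.5·22 = 107.
CS = ½·(140 − 107)·22 = 363.
PS = P·Q − VC(Q) = 107·22 − (41·22 + ½·1.5·22²) = 1089.
Share captured = PS/TS = 1089/1452 = 0.75.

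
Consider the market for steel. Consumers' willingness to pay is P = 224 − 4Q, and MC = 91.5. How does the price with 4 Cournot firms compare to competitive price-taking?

In a 4-firm Cournot equilibrium, symmetry and the first-order condition give q = (224 − 91.5)/(20) = 6.625. So Q = 26.5 and P = 118.
Competitive firms price at marginal cost: P = 91.5, giving Q = 33.125.

Cournot: P = 118; Competition: P = 91.5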